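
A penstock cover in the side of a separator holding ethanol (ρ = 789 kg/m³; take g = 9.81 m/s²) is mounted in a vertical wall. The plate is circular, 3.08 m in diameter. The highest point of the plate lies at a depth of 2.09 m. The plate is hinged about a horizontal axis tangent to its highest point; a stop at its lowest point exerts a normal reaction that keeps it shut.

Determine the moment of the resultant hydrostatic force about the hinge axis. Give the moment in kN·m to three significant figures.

γ = ρg = 789 × 9.81 / 1000 = 7.74009 kN/m³.
The centroid is at the centre, 1.54 m below the top of the plate, so the centroid depth is h_c = 2.09 + 1.54 = 3.63 m.
A = π(1.54)² = 7.4506 m².
Resultant F = γ·h_c·A = 7.74009 × 3.63 × 7.4506 = 209.336 kN.
I_c = πr⁴/4 = π × 1.54⁴/4 = 4.41746 m⁴.
Centre of pressure: y_p = y_c + I_c/(y_c·A) = 3.63 + 4.41746/(3.63 × 7.4506) = 3.63 + 0.163333 = 3.79333 m along the plane.
The resultant acts 1.54 + 0.163333 = 1.70333 m (along the plate) below the hinge at the top edge, so the moment about the hinge is M = F × 1.70333 = 209.336 × 1.70333 = 356.568 kN·m.

M ≈ 357 kN·m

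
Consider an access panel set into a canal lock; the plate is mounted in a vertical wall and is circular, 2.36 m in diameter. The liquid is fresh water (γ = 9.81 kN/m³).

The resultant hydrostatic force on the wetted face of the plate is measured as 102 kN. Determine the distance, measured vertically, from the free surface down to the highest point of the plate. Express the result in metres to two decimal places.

γ = 9.81 kN/m³.
A = π(1.18)² = 4.37435 m².
From F = γ·h_c·A, the centroid depth is h_c = 102/(9.81 × 4.37435) = 2.37694 m.
The centroid is at the centre, 1.18 m below the top of the plate, so the highest point sits at h_top = 2.37694 − 1.18 = 1.19694 m below the surface.

d_top ≈ 1.20 m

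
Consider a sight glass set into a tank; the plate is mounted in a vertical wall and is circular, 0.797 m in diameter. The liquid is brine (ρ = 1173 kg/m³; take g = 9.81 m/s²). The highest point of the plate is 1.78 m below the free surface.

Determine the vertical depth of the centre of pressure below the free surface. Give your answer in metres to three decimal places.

h_p = 2.197 m

γ = ρg = 1173 × 9.81 / 1000 = 11.50713 kN/m³.
The centroid is at the centre, 0.3985 m below the top of the plate, so the centroid depth is h_c = 1.78 + 0.3985 = 2.1785 m.
A = π(0.3985)² = 0.498892 m².
Resultant F = γ·h_c·A = 11.50713 × 2.1785 × 0.498892 = 12.5064 kN.
I_c = πr⁴/4 = π × 0.3985⁴/4 = 0.0198063 m⁴.
Centre of pressure: y_p = y_c + I_c/(y_c·A) = 2.1785 + 0.0198063/(2.1785 × 0.498892) = 2.1785 + 0.0182238 = 2.19672 m along the plane.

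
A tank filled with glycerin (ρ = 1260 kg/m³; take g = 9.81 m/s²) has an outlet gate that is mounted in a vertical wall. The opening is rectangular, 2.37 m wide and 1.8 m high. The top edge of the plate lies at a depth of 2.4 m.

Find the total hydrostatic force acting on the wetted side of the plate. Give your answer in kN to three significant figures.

F ≈ 174 kN

γ = ρg = 1260 × 9.81 / 1000 = 12.3606 kN/m³.
The centroid lies 1.8/2 = 0.9 m below the top edge, so the centroid depth is h_c = 2.4 + 0.9 = 3.3 m.
A = 2.37 × 1.8 = 4.266 m².
Resultant F = γ·h_c·A = 12.3606 × 3.3 × 4.266 = 174.01 kN.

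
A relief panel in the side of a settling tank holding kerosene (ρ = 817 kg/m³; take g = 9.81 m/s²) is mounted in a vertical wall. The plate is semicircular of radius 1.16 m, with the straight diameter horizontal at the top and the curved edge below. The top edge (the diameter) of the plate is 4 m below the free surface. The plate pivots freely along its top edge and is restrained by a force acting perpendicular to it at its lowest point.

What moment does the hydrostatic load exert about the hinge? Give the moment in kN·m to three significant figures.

γ = ρg = 817 × 9.81 / 1000 = 8.01477 kN/m³.
The centroid of a semicircle lies 4r/(3π) = 0.492319 m from the diameter, here below the top edge, so the centroid depth is h_c = 4 + 0.492319 = 4.49232 m.
A = πr²/2 = π × 1.16²/2 = 2.11366 m².
Resultant F = γ·h_c·A = 8.01477 × 4.49232 × 2.11366 = 76.1021 kN.
I_c = (π/8 − 8/(9π))·r⁴ = 0.109757 × 1.16⁴ = 0.19873 m⁴.
Centre of pressure: y_p = y_c + I_c/(y_c·A) = 4.49232 + 0.19873/(4.49232 × 2.11366) = 4.49232 + 0.0209294 = 4.51325 m along the plane.
The resultant acts 0.492319 + 0.0209294 = 0.513248 m (along the plate) below the hinge at the top edge, so the moment about the hinge is M = F × 0.513248 = 76.1021 × 0.513248 = 39.0593 kN·m.

M ≈ 39.1 kN·m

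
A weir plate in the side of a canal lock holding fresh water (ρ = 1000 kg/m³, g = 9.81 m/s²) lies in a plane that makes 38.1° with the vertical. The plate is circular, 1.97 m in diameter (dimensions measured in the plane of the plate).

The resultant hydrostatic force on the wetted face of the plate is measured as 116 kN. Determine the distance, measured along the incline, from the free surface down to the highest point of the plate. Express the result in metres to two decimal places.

γ = ρg = 1000 × 9.81 = 9810 N/m³ = 9.81 kN/m³.
A = π(0.985)² = 3.04805 m².
From F = γ·h_c·A, the centroid depth is h_c = 116/(9.81 × 3.04805) = 3.87942 m.
The plate makes 38.1° with the vertical, i.e. θ = 90° − 38.1° = 51.9° to the horizontal. Measuring y along the incline from the free-surface line, vertical depth h = y·sinθ with sinθ = 0.786935.
Along the incline, y_c = h_c/sinθ = 3.87942/0.786935 = 4.92978 m.
The centroid is at the centre, 0.985 m below the top of the plate, so the highest point sits at y_top = 4.92978 − 0.985 = 3.94478 m along the incline.

y_top ≈ 3.94 m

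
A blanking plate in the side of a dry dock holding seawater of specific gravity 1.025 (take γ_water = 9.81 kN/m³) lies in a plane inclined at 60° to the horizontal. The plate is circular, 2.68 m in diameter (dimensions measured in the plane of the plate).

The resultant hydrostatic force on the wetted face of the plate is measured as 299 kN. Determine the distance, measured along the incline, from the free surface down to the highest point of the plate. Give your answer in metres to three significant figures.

y_top ≈ 4.75 m

γ = 1.025 × 9.81 = 10.05525 kN/m³.
A = π(1.34)² = 5.64104 m².
From F = γ·h_c·A, the centroid depth is h_c = 299/(10.05525 × 5.64104) = 5.27132 m.
Let θ = 60° be the plate's angle to the horizontal; measure y along the incline from where the plane meets the free surface. Vertical depth h = y·sinθ with sinθ = 0.866025.
Along the incline, y_c = h_c/sinθ = 5.27132/0.866025 = 6.0868 m.
The centroid is at the centre, 1.34 m below the top of the plate, so the highest point sits at y_top = 6.0868 − 1.34 = 4.7468 m along the incline.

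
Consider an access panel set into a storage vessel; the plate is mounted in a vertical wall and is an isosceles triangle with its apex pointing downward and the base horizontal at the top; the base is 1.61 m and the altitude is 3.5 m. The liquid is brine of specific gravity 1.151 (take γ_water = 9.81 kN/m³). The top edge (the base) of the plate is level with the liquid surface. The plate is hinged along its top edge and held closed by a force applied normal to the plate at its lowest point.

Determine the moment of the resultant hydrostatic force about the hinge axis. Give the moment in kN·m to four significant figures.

M ≈ 64.95 kN·m

γ = 1.151 × 9.81 = 11.29131 kN/m³.
With the apex down, the centroid sits h/3 = 3.5/3 = 1.16667 m below the base (the top edge), so the centroid depth is h_c = 1.16667 m.
A = ½ × 1.61 × 3.5 = 2.8175 m².
Resultant F = γ·h_c·A = 11.29131 × 1.16667 × 2.8175 = 37.1156 kN.
I_c = b·h³/36 = 1.61 × 3.5³/36 = 1.91747 m⁴.
Centre of pressure: y_p = y_c + I_c/(y_c·A) = 1.16667 + 1.91747/(1.16667 × 2.8175) = 1.16667 + 0.583333 = 1.75 m along the plane.
The resultant acts 1.16667 + 0.583333 = 1.75 m (along the plate) below the hinge at the top edge, so the moment about the hinge is M = F × 1.75 = 37.1156 × 1.75 = 64.9523 kN·m.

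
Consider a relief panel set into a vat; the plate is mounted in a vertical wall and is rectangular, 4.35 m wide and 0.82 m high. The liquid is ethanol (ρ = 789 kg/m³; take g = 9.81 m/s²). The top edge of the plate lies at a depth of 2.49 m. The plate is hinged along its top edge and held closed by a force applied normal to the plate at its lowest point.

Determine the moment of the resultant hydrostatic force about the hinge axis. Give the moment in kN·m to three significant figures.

γ = ρg = 789 × 9.81 / 1000 = 7.74009 kN/m³.
The centroid lies 0.82/2 = 0.41 m below the top edge, so the centroid depth is h_c = 2.49 + 0.41 = 2.9 m.
A = 4.35 × 0.82 = 3.567 m².
Resultant F = γ·h_c·A = 7.74009 × 2.9 × 3.567 = 80.0658 kN.
I_c = b·h³/12 = 4.35 × 0.82³/12 = 0.199871 m⁴.
Centre of pressure: y_p = y_c + I_c/(y_c·A) = 2.9 + 0.199871/(2.9 × 3.567) = 2.9 + 0.0193218 = 2.91932 m along the plane.
The resultant acts 0.41 + 0.0193218 = 0.429322 m (along the plate) below the hinge at the top edge, so the moment about the hinge is M = F × 0.429322 = 80.0658 × 0.429322 = 34.374 kN·m.

M ≈ 34.4 kN·m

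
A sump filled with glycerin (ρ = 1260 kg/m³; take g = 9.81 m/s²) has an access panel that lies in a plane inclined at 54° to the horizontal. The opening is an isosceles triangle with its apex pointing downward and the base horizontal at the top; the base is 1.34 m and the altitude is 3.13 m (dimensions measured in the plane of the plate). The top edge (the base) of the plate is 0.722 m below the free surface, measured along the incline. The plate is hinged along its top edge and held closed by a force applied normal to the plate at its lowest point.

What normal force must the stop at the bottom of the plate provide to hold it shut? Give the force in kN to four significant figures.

P ≈ 15.99 kN

γ = ρg = 1260 × 9.81 / 1000 = 12.3606 kN/m³.
Let θ = 54° be the plate's angle to the horizontal; measure y along the incline from where the plane meets the free surface. Vertical depth h = y·sinθ with sinθ = 0.809017.
With the apex down, the centroid sits h/3 = 3.13/3 = 1.04333 m below the base (the top edge), so y_c = 0.722 + 1.04333 = 1.76533 m and h_c = 1.76533 × 0.809017 = 1.42818 m.
A = ½ × 1.34 × 3.13 = 2.0971 m².
Resultant F = γ·h_c·A = 12.3606 × 1.42818 × 2.0971 = 37.0204 kN.
I_c = b·h³/36 = 1.34 × 3.13³/36 = 1.14139 m⁴.
Centre of pressure: y_p = y_c + I_c/(y_c·A) = 1.76533 + 1.14139/(1.76533 × 2.0971) = 1.76533 + 0.308311 = 2.07364 m along the plane.
The resultant acts 1.04333 + 0.308311 = 1.35164 m (along the plate) below the hinge at the top edge, so the moment about the hinge is M = F × 1.35164 = 37.0204 × 1.35164 = 50.0383 kN·m.
A normal force at the bottom, 3.13 m from the hinge, must supply this moment: P = 50.0383/3.13 = 15.9867 kN.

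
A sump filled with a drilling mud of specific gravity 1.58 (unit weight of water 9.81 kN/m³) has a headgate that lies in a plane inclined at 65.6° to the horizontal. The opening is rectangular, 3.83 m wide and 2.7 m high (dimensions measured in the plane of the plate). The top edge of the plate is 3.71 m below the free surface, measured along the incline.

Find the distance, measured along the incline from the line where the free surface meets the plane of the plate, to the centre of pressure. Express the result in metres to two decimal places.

γ = 1.58 × 9.81 = 15.4998 kN/m³.
Let θ = 65.6° be the plate's angle to the horizontal; measure y along the incline from where the plane meets the free surface. Vertical depth h = y·sinθ with sinθ = 0.910684.
The centroid lies 2.7/2 = 1.35 m below the top edge, so y_c = 3.71 + 1.35 = 5.06 m and h_c = 5.06 × 0.910684 = 4.60806 m.
A = 3.83 × 2.7 = 10.341 m².
Resultant F = γ·h_c·A = 15.4998 × 4.60806 × 10.341 = 738.596 kN.
I_c = b·h³/12 = 3.83 × 2.7³/12 = 6.28216 m⁴.
Centre of pressure: y_p = y_c + I_c/(y_c·A) = 5.06 + 6.28216/(5.06 × 10.341) = 5.06 + 0.120059 = 5.18006 m along the plane.

y_p = 5.18 m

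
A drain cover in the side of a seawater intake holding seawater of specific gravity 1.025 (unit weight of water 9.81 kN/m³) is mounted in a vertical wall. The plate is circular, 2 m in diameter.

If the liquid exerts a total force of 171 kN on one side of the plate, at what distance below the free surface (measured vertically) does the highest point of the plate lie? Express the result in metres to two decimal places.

d_top ≈ 4.41 m

γ = 1.025 × 9.81 = 10.05525 kN/m³.
A = π(1)² = 3.14159 m².
From F = γ·h_c·A, the centroid depth is h_c = 171/(10.05525 × 3.14159) = 5.4132 m.
The centroid is at the centre, 1 m below the top of the plate, so the highest point sits at h_top = 5.4132 − 1 = 4.4132 m below the surface.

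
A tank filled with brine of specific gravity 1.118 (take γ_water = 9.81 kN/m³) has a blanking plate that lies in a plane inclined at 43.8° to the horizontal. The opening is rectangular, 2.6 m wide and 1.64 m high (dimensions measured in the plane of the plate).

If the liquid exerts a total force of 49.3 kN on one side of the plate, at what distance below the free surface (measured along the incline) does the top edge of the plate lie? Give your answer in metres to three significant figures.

γ = 1.118 × 9.81 = 10.96758 kN/m³.
A = 2.6 × 1.64 = 4.264 m².
From F = γ·h_c·A, the centroid depth is h_c = 49.3/(10.96758 × 4.264) = 1.05419 m.
Let θ = 43.8° be the plate's angle to the horizontal; measure y along the incline from where the plane meets the free surface. Vertical depth h = y·sinθ with sinθ = 0.692143.
Along the incline, y_c = h_c/sinθ = 1.05419/0.692143 = 1.52308 m.
The centroid lies 1.64/2 = 0.82 m below the top edge, so the top edge sits at y_top = 1.52308 − 0.82 = 0.70308 m along the incline.

y_top ≈ 0.703 m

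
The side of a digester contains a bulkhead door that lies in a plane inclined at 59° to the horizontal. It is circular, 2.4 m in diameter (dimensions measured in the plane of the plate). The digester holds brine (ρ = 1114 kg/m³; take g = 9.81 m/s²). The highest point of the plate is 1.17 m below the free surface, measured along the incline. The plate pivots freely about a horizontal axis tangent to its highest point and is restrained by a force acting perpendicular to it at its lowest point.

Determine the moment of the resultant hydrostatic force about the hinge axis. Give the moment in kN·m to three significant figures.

γ = ρg = 1114 × 9.81 / 1000 = 10.92834 kN/m³.
Let θ = 59° be the plate's angle to the horizontal; measure y along the incline from where the plane meets the free surface. Vertical depth h = y·sinθ with sinθ = 0.857167.
The centroid is at the centre, 1.2 m below the top of the plate, so y_c = 1.17 + 1.2 = 2.37 m and h_c = 2.37 × 0.857167 = 2.03149 m.
A = π(1.2)² = 4.52389 m².
Resultant F = γ·h_c·A = 10.92834 × 2.03149 × 4.52389 = 100.434 kN.
I_c = πr⁴/4 = π × 1.2⁴/4 = 1.6286 m⁴.
Centre of pressure: y_p = y_c + I_c/(y_c·A) = 2.37 + 1.6286/(2.37 × 4.52389) = 2.37 + 0.151899 = 2.5219 m along the plane.
The resultant acts 1.2 + 0.151899 = 1.3519 m (along the plate) below the hinge at the top edge, so the moment about the hinge is M = F × 1.3519 = 100.434 × 1.3519 = 135.777 kN·m.

M ≈ 136 kN·m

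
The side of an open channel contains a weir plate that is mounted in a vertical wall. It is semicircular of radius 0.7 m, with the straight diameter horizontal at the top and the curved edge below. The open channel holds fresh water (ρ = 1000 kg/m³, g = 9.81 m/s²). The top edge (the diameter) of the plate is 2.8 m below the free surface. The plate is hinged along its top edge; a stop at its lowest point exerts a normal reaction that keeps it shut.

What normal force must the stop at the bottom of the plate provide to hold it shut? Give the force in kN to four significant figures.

γ = ρg = 1000 × 9.81 = 9810 N/m³ = 9.81 kN/m³.
The centroid of a semicircle lies 4r/(3π) = 0.297089 m from the diameter, here below the top edge, so the centroid depth is h_c = 2.8 + 0.297089 = 3.09709 m.
A = πr²/2 = π × 0.7²/2 = 0.76969 m².
Resultant F = γ·h_c·A = 9.81 × 3.09709 × 0.76969 = 23.3851 kN.
I_c = (π/8 − 8/(9π))·r⁴ = 0.109757 × 0.7⁴ = 0.0263527 m⁴.
Centre of pressure: y_p = y_c + I_c/(y_c·A) = 3.09709 + 0.0263527/(3.09709 × 0.76969) = 3.09709 + 0.0110549 = 3.10814 m along the plane.
The resultant acts 0.297089 + 0.0110549 = 0.308144 m (along the plate) below the hinge at the top edge, so the moment about the hinge is M = F × 0.308144 = 23.3851 × 0.308144 = 7.20598 kN·m.
A normal force at the bottom, 0.7 m from the hinge, must supply this moment: P = 7.20598/0.7 = 10.2943 kN.

P ≈ 10.29 kN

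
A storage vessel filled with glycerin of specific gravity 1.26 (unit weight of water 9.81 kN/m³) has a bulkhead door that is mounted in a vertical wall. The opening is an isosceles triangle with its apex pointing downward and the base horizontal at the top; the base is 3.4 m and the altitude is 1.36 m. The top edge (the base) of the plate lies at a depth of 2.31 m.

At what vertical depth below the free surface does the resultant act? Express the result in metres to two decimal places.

h_p = 2.80 m

γ = 1.26 × 9.81 = 12.3606 kN/m³.
With the apex down, the centroid sits h/3 = 1.36/3 = 0.453333 m below the base (the top edge), so the centroid depth is h_c = 2.31 + 0.453333 = 2.76333 m.
A = ½ × 3.4 × 1.36 = 2.312 m².
Resultant F = γ·h_c·A = 12.3606 × 2.76333 × 2.312 = 78.9696 kN.
I_c = b·h³/36 = 3.4 × 1.36³/36 = 0.237571 m⁴.
Centre of pressure: y_p = y_c + I_c/(y_c·A) = 2.76333 + 0.237571/(2.76333 × 2.312) = 2.76333 + 0.0371854 = 2.80052 m along the plane.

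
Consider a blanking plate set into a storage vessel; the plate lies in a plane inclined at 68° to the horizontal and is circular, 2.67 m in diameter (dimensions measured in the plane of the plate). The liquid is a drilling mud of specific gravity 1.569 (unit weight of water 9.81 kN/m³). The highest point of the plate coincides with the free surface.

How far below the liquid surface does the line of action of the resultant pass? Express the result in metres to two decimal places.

h_p = 1.55 m

γ = 1.569 × 9.81 = 15.39189 kN/m³.
Let θ = 68° be the plate's angle to the horizontal; measure y along the incline from where the plane meets the free surface. Vertical depth h = y·sinθ with sinθ = 0.927184.
The centroid is at the centre, 1.335 m below the top of the plate, so y_c = 1.335 m and h_c = 1.335 × 0.927184 = 1.23779 m.
A = π(1.335)² = 5.59902 m².
Resultant F = γ·h_c·A = 15.39189 × 1.23779 × 5.59902 = 106.672 kN.
I_c = πr⁴/4 = π × 1.335⁴/4 = 2.49468 m⁴.
Centre of pressure: y_p = y_c + I_c/(y_c·A) = 1.335 + 2.49468/(1.335 × 5.59902) = 1.335 + 0.33375 = 1.66875 m along the plane.
Vertically, h_p = y_p·sinθ = 1.66875 × 0.927184 = 1.54724 m.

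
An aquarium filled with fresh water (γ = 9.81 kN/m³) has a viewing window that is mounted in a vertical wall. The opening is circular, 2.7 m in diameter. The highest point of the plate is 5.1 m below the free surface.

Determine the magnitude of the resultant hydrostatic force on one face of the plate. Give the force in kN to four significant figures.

F ≈ 362.3 kN

γ = 9.81 kN/m³.
The centroid is at the centre, 1.35 m below the top of the plate, so the centroid depth is h_c = 5.1 + 1.35 = 6.45 m.
A = π(1.35)² = 5.72555 m².
Resultant F = γ·h_c·A = 9.81 × 6.45 × 5.72555 = 362.281 kN.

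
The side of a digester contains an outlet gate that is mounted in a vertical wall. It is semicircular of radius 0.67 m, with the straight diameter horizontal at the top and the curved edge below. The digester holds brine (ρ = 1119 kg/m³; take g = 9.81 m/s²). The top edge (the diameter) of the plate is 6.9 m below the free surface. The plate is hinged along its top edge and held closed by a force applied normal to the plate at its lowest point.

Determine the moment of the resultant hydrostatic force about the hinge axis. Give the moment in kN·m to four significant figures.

M ≈ 16.06 kN·m

γ = ρg = 1119 × 9.81 / 1000 = 10.97739 kN/m³.
The centroid of a semicircle lies 4r/(3π) = 0.284357 m from the diameter, here below the top edge, so the centroid depth is h_c = 6.9 + 0.284357 = 7.18436 m.
A = πr²/2 = π × 0.67²/2 = 0.70513 m².
Resultant F = γ·h_c·A = 10.97739 × 7.18436 × 0.70513 = 55.6104 kN.
I_c = (π/8 − 8/(9π))·r⁴ = 0.109757 × 0.67⁴ = 0.0221173 m⁴.
Centre of pressure: y_p = y_c + I_c/(y_c·A) = 7.18436 + 0.0221173/(7.18436 × 0.70513) = 7.18436 + 0.00436591 = 7.18873 m along the plane.
The resultant acts 0.284357 + 0.00436591 = 0.288723 m (along the plate) below the hinge at the top edge, so the moment about the hinge is M = F × 0.288723 = 55.6104 × 0.288723 = 16.056 kN·m.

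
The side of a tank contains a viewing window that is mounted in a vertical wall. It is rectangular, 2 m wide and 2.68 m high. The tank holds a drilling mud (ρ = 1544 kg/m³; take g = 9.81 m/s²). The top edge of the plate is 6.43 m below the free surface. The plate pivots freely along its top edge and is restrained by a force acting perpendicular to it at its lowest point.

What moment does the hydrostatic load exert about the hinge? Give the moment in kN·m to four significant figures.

M ≈ 893.9 kN·m

γ = ρg = 1544 × 9.81 / 1000 = 15.14664 kN/m³.
The centroid lies 2.68/2 = 1.34 m below the top edge, so the centroid depth is h_c = 6.43 + 1.34 = 7.77 m.
A = 2 × 2.68 = 5.36 m².
Resultant F = γ·h_c·A = 15.14664 × 7.77 × 5.36 = 630.815 kN.
I_c = b·h³/12 = 2 × 2.68³/12 = 3.20814 m⁴.
Centre of pressure: y_p = y_c + I_c/(y_c·A) = 7.77 + 3.20814/(7.77 × 5.36) = 7.77 + 0.0770313 = 7.84703 m along the plane.
The resultant acts 1.34 + 0.0770313 = 1.41703 m (along the plate) below the hinge at the top edge, so the moment about the hinge is M = F × 1.41703 = 630.815 × 1.41703 = 893.884 kN·m.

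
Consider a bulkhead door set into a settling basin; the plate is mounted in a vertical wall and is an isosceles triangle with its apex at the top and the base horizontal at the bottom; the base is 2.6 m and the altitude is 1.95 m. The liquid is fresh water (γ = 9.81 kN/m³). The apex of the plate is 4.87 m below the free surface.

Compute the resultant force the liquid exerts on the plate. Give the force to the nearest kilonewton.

γ = 9.81 kN/m³.
With the apex up, the centroid sits 2h/3 = 2 × 1.95/3 = 1.3 m below the apex, so the centroid depth is h_c = 4.87 + 1.3 = 6.17 m.
A = ½ × 2.6 × 1.95 = 2.535 m².
Resultant F = γ·h_c·A = 9.81 × 6.17 × 2.535 = 153.438 kN.

F ≈ 153 kN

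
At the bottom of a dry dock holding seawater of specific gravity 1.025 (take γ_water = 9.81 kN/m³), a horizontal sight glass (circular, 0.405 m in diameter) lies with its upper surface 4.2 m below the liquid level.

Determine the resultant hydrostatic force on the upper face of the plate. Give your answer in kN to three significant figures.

F ≈ 5.44 kN

γ = 1.025 × 9.81 = 10.05525 kN/m³.
The plate is horizontal, so pressure is uniform at p = γ·h = 10.05525 × 4.2 = 42.2321 kN/m².
A = π(0.2025)² = 0.128825 m².
F = p·A = 42.2321 × 0.128825 = 5.44055 kN.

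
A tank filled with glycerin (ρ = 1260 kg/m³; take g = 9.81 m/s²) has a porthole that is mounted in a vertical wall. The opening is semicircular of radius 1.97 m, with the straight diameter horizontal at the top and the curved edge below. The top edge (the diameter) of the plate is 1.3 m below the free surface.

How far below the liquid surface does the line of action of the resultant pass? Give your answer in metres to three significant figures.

h_p = 2.26 m

γ = ρg = 1260 × 9.81 / 1000 = 12.3606 kN/m³.
The centroid of a semicircle lies 4r/(3π) = 0.836094 m from the diameter, here below the top edge, so the centroid depth is h_c = 1.3 + 0.836094 = 2.13609 m.
A = πr²/2 = π × 1.97²/2 = 6.0961 m².
Resultant F = γ·h_c·A = 12.3606 × 2.13609 × 6.0961 = 160.957 kN.
I_c = (π/8 − 8/(9π))·r⁴ = 0.109757 × 1.97⁴ = 1.65309 m⁴.
Centre of pressure: y_p = y_c + I_c/(y_c·A) = 2.13609 + 1.65309/(2.13609 × 6.0961) = 2.13609 + 0.126948 = 2.26304 m along the plane.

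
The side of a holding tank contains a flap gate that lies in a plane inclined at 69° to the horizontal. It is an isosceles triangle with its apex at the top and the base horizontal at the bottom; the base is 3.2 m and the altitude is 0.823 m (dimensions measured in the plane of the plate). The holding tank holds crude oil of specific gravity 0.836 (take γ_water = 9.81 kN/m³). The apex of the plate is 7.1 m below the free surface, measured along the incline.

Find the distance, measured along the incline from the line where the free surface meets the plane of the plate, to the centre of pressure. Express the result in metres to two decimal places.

y_p = 7.65 m

γ = 0.836 × 9.81 = 8.20116 kN/m³.
Let θ = 69° be the plate's angle to the horizontal; measure y along the incline from where the plane meets the free surface. Vertical depth h = y·sinθ with sinθ = 0.933580.
With the apex up, the centroid sits 2h/3 = 2 × 0.823/3 = 0.548667 m below the apex, so y_c = 7.1 + 0.548667 = 7.64867 m and h_c = 7.64867 × 0.933580 = 7.14065 m.
A = ½ × 3.2 × 0.823 = 1.3168 m².
Resultant F = γ·h_c·A = 8.20116 × 7.14065 × 1.3168 = 77.1139 kN.
I_c = b·h³/36 = 3.2 × 0.823³/36 = 0.0495504 m⁴.
Centre of pressure: y_p = y_c + I_c/(y_c·A) = 7.64867 + 0.0495504/(7.64867 × 1.3168) = 7.64867 + 0.00491973 = 7.65359 m along the plane.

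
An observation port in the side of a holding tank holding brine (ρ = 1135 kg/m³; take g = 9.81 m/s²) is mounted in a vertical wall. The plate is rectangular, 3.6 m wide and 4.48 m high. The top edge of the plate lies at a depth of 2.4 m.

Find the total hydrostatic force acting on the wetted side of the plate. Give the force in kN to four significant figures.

γ = ρg = 1135 × 9.81 / 1000 = 11.13435 kN/m³.
The centroid lies 4.48/2 = 2.24 m below the top edge, so the centroid depth is h_c = 2.4 + 2.24 = 4.64 m.
A = 3.6 × 4.48 = 16.128 m².
Resultant F = γ·h_c·A = 11.13435 × 4.64 × 16.128 = 833.227 kN.

F ≈ 833.2 kN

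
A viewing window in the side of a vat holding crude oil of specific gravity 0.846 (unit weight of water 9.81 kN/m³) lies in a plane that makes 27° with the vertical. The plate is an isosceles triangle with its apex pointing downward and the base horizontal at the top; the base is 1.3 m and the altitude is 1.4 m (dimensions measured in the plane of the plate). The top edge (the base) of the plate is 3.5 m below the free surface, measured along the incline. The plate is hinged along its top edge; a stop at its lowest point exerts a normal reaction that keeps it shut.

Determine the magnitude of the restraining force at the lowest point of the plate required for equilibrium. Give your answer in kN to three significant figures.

γ = 0.846 × 9.81 = 8.29926 kN/m³.
The plate makes 27° with the vertical, i.e. θ = 90° − 27° = 63° to the horizontal. Measuring y along the incline from the free-surface line, vertical depth h = y·sinθ with sinθ = 0.891007.
With the apex down, the centroid sits h/3 = 1.4/3 = 0.466667 m below the base (the top edge), so y_c = 3.5 + 0.466667 = 3.96667 m and h_c = 3.96667 × 0.891007 = 3.53433 m.
A = ½ × 1.3 × 1.4 = 0.91 m².
Resultant F = γ·h_c·A = 8.29926 × 3.53433 × 0.91 = 26.6924 kN.
I_c = b·h³/36 = 1.3 × 1.4³/36 = 0.0990889 m⁴.
Centre of pressure: y_p = y_c + I_c/(y_c·A) = 3.96667 + 0.0990889/(3.96667 × 0.91) = 3.96667 + 0.027451 = 3.99412 m along the plane.
The resultant acts 0.466667 + 0.027451 = 0.494118 m (along the plate) below the hinge at the top edge, so the moment about the hinge is M = F × 0.494118 = 26.6924 × 0.494118 = 13.1892 kN·m.
A normal force at the bottom, 1.4 m from the hinge, must supply this moment: P = 13.1892/1.4 = 9.42086 kN.

P ≈ 9.42 kN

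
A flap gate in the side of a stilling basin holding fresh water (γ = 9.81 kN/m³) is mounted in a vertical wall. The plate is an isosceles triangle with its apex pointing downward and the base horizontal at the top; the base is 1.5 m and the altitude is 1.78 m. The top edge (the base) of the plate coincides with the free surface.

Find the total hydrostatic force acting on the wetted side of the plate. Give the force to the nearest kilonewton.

γ = 9.81 kN/m³.
With the apex down, the centroid sits h/3 = 1.78/3 = 0.593333 m below the base (the top edge), so the centroid depth is h_c = 0.593333 m.
A = ½ × 1.5 × 1.78 = 1.335 m².
Resultant F = γ·h_c·A = 9.81 × 0.593333 × 1.335 = 7.7705 kN.

F ≈ 8 kN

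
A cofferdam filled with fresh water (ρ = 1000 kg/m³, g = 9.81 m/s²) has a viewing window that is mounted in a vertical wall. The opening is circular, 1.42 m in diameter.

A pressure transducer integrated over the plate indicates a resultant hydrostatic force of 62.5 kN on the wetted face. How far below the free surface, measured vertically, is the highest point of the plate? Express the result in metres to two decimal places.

γ = ρg = 1000 × 9.81 = 9810 N/m³ = 9.81 kN/m³.
A = π(0.71)² = 1.58368 m².
From F = γ·h_c·A, the centroid depth is h_c = 62.5/(9.81 × 1.58368) = 4.02294 m.
The centroid is at the centre, 0.71 m below the top of the plate, so the highest point sits at h_top = 4.02294 − 0.71 = 3.31294 m below the surface.

d_top ≈ 3.31 m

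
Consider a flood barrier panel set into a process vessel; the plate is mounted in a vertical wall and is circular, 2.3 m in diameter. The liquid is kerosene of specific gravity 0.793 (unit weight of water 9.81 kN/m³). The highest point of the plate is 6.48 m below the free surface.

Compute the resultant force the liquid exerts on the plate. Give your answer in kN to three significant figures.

γ = 0.793 × 9.81 = 7.77933 kN/m³.
The centroid is at the centre, 1.15 m below the top of the plate, so the centroid depth is h_c = 6.48 + 1.15 = 7.63 m.
A = π(1.15)² = 4.15476 m².
Resultant F = γ·h_c·A = 7.77933 × 7.63 × 4.15476 = 246.611 kN.

F ≈ 247 kN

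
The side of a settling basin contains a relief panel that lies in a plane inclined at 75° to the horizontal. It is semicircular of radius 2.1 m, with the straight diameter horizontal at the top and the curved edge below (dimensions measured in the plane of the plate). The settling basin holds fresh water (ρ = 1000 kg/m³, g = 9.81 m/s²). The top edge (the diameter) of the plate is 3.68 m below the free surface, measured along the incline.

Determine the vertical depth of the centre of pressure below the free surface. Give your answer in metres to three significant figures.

γ = ρg = 1000 × 9.81 = 9810 N/m³ = 9.81 kN/m³.
Let θ = 75° be the plate's angle to the horizontal; measure y along the incline from where the plane meets the free surface. Vertical depth h = y·sinθ with sinθ = 0.965926.
The centroid of a semicircle lies 4r/(3π) = 0.891268 m from the diameter, here below the top edge, so y_c = 3.68 + 0.891268 = 4.57127 m and h_c = 4.57127 × 0.965926 = 4.41551 m.
A = πr²/2 = π × 2.1²/2 = 6.92721 m².
Resultant F = γ·h_c·A = 9.81 × 4.41551 × 6.92721 = 300.06 kN.
I_c = (π/8 − 8/(9π))·r⁴ = 0.109757 × 2.1⁴ = 2.13457 m⁴.
Centre of pressure: y_p = y_c + I_c/(y_c·A) = 4.57127 + 2.13457/(4.57127 × 6.92721) = 4.57127 + 0.0674086 = 4.63868 m along the plane.
Vertically, h_p = y_p·sinθ = 4.63868 × 0.965926 = 4.48062 m.

h_p = 4.48 m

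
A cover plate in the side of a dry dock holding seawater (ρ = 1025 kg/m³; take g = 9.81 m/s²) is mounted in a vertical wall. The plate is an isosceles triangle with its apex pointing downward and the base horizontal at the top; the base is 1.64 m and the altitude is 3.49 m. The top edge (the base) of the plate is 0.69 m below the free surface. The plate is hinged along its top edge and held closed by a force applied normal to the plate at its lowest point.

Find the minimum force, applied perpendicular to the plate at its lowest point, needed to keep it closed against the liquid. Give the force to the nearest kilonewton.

P ≈ 23 kN

γ = ρg = 1025 × 9.81 / 1000 = 10.05525 kN/m³.
With the apex down, the centroid sits h/3 = 3.49/3 = 1.16333 m below the base (the top edge), so the centroid depth is h_c = 0.69 + 1.16333 = 1.85333 m.
A = ½ × 1.64 × 3.49 = 2.8618 m².
Resultant F = γ·h_c·A = 10.05525 × 1.85333 × 2.8618 = 53.3316 kN.
I_c = b·h³/36 = 1.64 × 3.49³/36 = 1.9365 m⁴.
Centre of pressure: y_p = y_c + I_c/(y_c·A) = 1.85333 + 1.9365/(1.85333 × 2.8618) = 1.85333 + 0.365111 = 2.21844 m along the plane.
The resultant acts 1.16333 + 0.365111 = 1.52844 m (along the plate) below the hinge at the top edge, so the moment about the hinge is M = F × 1.52844 = 53.3316 × 1.52844 = 81.5142 kN·m.
A normal force at the bottom, 3.49 m from the hinge, must supply this moment: P = 81.5142/3.49 = 23.3565 kN.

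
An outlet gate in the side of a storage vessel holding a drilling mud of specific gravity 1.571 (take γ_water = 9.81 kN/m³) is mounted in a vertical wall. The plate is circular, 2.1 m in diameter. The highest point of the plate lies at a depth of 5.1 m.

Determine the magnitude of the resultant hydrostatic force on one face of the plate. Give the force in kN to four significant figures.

γ = 1.571 × 9.81 = 15.41151 kN/m³.
The centroid is at the centre, 1.05 m below the top of the plate, so the centroid depth is h_c = 5.1 + 1.05 = 6.15 m.
A = π(1.05)² = 3.46361 m².
Resultant F = γ·h_c·A = 15.41151 × 6.15 × 3.46361 = 328.284 kN.

F ≈ 328.3 kN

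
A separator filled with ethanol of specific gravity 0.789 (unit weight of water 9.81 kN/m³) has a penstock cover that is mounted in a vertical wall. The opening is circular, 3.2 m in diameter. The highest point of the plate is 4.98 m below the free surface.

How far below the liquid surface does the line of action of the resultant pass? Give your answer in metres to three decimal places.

γ = 0.789 × 9.81 = 7.74009 kN/m³.
The centroid is at the centre, 1.6 m below the top of the plate, so the centroid depth is h_c = 4.98 + 1.6 = 6.58 m.
A = π(1.6)² = 8.04248 m².
Resultant F = γ·h_c·A = 7.74009 × 6.58 × 8.04248 = 409.602 kN.
I_c = πr⁴/4 = π × 1.6⁴/4 = 5.14719 m⁴.
Centre of pressure: y_p = y_c + I_c/(y_c·A) = 6.58 + 5.14719/(6.58 × 8.04248) = 6.58 + 0.0972645 = 6.67726 m along the plane.

h_p = 6.677 m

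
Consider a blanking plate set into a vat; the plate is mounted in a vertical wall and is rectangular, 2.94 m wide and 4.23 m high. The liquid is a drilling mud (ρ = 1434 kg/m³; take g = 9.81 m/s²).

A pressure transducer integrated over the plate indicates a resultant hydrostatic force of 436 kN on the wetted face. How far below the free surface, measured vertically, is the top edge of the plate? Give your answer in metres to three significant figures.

γ = ρg = 1434 × 9.81 / 1000 = 14.06754 kN/m³.
A = 2.94 × 4.23 = 12.4362 m².
From F = γ·h_c·A, the centroid depth is h_c = 436/(14.06754 × 12.4362) = 2.49219 m.
The centroid lies 4.23/2 = 2.115 m below the top edge, so the top edge sits at h_top = 2.49219 − 2.115 = 0.37719 m below the surface.

d_top ≈ 0.377 m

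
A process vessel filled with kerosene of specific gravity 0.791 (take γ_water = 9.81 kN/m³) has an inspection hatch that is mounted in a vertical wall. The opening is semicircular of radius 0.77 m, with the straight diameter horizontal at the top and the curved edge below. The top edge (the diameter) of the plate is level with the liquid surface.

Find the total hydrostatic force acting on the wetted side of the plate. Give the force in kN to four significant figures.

F ≈ 2.362 kN

γ = 0.791 × 9.81 = 7.75971 kN/m³.
The centroid of a semicircle lies 4r/(3π) = 0.326798 m from the diameter, here below the top edge, so the centroid depth is h_c = 0.326798 m.
A = πr²/2 = π × 0.77²/2 = 0.931325 m².
Resultant F = γ·h_c·A = 7.75971 × 0.326798 × 0.931325 = 2.36171 kN.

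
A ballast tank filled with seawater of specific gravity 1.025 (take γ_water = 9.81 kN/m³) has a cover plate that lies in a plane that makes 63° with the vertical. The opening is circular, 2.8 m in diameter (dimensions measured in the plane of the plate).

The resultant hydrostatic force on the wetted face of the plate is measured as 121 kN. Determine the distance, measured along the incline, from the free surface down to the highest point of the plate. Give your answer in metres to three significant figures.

γ = 1.025 × 9.81 = 10.05525 kN/m³.
A = π(1.4)² = 6.15752 m².
From F = γ·h_c·A, the centroid depth is h_c = 121/(10.05525 × 6.15752) = 1.95428 m.
The plate makes 63° with the vertical, i.e. θ = 90° − 63° = 27° to the horizontal. Measuring y along the incline from the free-surface line, vertical depth h = y·sinθ with sinθ = 0.453990.
Along the incline, y_c = h_c/sinθ = 1.95428/0.453990 = 4.30468 m.
The centroid is at the centre, 1.4 m below the top of the plate, so the highest point sits at y_top = 4.30468 − 1.4 = 2.90468 m along the incline.

y_top ≈ 2.90 m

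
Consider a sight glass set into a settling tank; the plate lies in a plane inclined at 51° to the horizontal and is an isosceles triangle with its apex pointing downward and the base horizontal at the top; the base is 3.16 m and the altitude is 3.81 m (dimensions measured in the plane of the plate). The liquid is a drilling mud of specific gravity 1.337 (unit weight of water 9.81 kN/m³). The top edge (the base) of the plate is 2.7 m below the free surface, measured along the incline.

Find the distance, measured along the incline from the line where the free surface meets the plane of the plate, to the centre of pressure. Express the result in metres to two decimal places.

γ = 1.337 × 9.81 = 13.11597 kN/m³.
Let θ = 51° be the plate's angle to the horizontal; measure y along the incline from where the plane meets the free surface. Vertical depth h = y·sinθ with sinθ = 0.777146.
With the apex down, the centroid sits h/3 = 3.81/3 = 1.27 m below the base (the top edge), so y_c = 2.7 + 1.27 = 3.97 m and h_c = 3.97 × 0.777146 = 3.08527 m.
A = ½ × 3.16 × 3.81 = 6.0198 m².
Resultant F = γ·h_c·A = 13.11597 × 3.08527 × 6.0198 = 243.599 kN.
I_c = b·h³/36 = 3.16 × 3.81³/36 = 4.85467 m⁴.
Centre of pressure: y_p = y_c + I_c/(y_c·A) = 3.97 + 4.85467/(3.97 × 6.0198) = 3.97 + 0.203136 = 4.17314 m along the plane.

y_p = 4.17 m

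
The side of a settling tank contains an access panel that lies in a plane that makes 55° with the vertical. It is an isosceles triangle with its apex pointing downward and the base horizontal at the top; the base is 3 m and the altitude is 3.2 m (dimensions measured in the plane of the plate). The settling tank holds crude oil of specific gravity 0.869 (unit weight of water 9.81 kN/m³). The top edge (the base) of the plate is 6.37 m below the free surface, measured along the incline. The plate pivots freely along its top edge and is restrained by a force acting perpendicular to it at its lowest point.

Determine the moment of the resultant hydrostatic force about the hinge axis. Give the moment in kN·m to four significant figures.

M ≈ 199.5 kN·m

γ = 0.869 × 9.81 = 8.52489 kN/m³.
The plate makes 55° with the vertical, i.e. θ = 90° − 55° = 35° to the horizontal. Measuring y along the incline from the free-surface line, vertical depth h = y·sinθ with sinθ = 0.573576.
With the apex down, the centroid sits h/3 = 3.2/3 = 1.06667 m below the base (the top edge), so y_c = 6.37 + 1.06667 = 7.43667 m and h_c = 7.43667 × 0.573576 = 4.2655 m.
A = ½ × 3 × 3.2 = 4.8 m².
Resultant F = γ·h_c·A = 8.52489 × 4.2655 × 4.8 = 174.542 kN.
I_c = b·h³/36 = 3 × 3.2³/36 = 2.73067 m⁴.
Centre of pressure: y_p = y_c + I_c/(y_c·A) = 7.43667 + 2.73067/(7.43667 × 4.8) = 7.43667 + 0.0764979 = 7.51317 m along the plane.
The resultant acts 1.06667 + 0.0764979 = 1.14317 m (along the plate) below the hinge at the top edge, so the moment about the hinge is M = F × 1.14317 = 174.542 × 1.14317 = 199.531 kN·m.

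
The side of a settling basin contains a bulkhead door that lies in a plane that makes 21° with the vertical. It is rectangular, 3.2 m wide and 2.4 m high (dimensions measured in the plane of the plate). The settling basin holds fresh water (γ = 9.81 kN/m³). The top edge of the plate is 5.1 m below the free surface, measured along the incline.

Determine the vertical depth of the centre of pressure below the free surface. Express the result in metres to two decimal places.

γ = 9.81 kN/m³.
The plate makes 21° with the vertical, i.e. θ = 90° − 21° = 69° to the horizontal. Measuring y along the incline from the free-surface line, vertical depth h = y·sinθ with sinθ = 0.933580.
The centroid lies 2.4/2 = 1.2 m below the top edge, so y_c = 5.1 + 1.2 = 6.3 m and h_c = 6.3 × 0.933580 = 5.88155 m.
A = 3.2 × 2.4 = 7.68 m².
Resultant F = γ·h_c·A = 9.81 × 5.88155 × 7.68 = 443.121 kN.
I_c = b·h³/12 = 3.2 × 2.4³/12 = 3.6864 m⁴.
Centre of pressure: y_p = y_c + I_c/(y_c·A) = 6.3 + 3.6864/(6.3 × 7.68) = 6.3 + 0.0761905 = 6.37619 m along the plane.
Vertically, h_p = y_p·sinθ = 6.37619 × 0.933580 = 5.95268 m.

h_p = 5.95 m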